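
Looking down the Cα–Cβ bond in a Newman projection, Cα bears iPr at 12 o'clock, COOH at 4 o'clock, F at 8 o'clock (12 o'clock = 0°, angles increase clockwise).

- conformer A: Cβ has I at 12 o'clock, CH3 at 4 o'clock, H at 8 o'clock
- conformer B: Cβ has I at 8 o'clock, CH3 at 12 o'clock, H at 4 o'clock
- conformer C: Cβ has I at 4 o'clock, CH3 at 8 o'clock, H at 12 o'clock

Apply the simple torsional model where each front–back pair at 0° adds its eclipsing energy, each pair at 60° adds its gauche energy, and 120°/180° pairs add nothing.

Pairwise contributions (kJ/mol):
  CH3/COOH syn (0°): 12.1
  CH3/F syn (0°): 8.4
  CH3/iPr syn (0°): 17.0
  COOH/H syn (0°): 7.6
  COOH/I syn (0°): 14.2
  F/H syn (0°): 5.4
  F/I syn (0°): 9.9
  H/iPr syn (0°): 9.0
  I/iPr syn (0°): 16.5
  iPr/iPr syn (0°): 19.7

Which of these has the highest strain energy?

B

A (eclipsed): iPr–I eclipsed, COOH–CH3 eclipsed, F–H eclipsed; 16.5 + 12.1 + 5.4 = 34.0 kJ/mol.
B (eclipsed): iPr–CH3 eclipsed, COOH–H eclipsed, F–I eclipsed; 17.0 + 7.6 + 9.9 = 34.5 kJ/mol.
C (eclipsed): iPr–H eclipsed, COOH–I eclipsed, F–CH3 eclipsed; 9.0 + 14.2 + 8.4 = 31.6 kJ/mol.
B has the highest total (34.5 kJ/mol).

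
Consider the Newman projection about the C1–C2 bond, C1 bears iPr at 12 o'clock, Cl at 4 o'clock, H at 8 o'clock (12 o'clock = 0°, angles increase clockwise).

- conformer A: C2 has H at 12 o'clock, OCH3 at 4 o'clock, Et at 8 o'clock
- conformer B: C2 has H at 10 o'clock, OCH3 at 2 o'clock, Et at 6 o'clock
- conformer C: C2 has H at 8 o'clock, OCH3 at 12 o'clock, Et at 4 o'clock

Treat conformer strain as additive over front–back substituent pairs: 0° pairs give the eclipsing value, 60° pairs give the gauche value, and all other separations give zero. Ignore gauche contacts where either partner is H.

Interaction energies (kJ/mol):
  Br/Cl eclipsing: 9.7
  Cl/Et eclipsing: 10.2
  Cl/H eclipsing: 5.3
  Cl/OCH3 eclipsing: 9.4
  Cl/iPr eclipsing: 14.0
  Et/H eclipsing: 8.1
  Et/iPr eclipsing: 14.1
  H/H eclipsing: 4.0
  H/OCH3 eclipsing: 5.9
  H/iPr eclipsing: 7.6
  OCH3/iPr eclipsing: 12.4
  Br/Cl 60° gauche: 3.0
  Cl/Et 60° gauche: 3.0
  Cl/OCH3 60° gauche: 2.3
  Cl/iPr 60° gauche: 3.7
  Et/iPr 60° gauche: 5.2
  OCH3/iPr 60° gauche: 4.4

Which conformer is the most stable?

B

A (eclipsed): iPr(0°)/H(0°) eclipsed 7.6; Cl(120°)/OCH3(120°) eclipsed 9.4; H(240°)/Et(240°) eclipsed 8.1 → 25.1 kJ/mol.
B (staggered): iPr(0°)/OCH3(60°) gauche 4.4; Cl(120°)/OCH3(60°) gauche 2.3; Cl(120°)/Et(180°) gauche 3.0 → 9.7 kJ/mol.
C (eclipsed): iPr(0°)/OCH3(0°) eclipsed 12.4; Cl(120°)/Et(120°) eclipsed 10.2; H(240°)/H(240°) eclipsed 4.0 → 26.6 kJ/mol.
B has the lowest total (9.7 kJ/mol).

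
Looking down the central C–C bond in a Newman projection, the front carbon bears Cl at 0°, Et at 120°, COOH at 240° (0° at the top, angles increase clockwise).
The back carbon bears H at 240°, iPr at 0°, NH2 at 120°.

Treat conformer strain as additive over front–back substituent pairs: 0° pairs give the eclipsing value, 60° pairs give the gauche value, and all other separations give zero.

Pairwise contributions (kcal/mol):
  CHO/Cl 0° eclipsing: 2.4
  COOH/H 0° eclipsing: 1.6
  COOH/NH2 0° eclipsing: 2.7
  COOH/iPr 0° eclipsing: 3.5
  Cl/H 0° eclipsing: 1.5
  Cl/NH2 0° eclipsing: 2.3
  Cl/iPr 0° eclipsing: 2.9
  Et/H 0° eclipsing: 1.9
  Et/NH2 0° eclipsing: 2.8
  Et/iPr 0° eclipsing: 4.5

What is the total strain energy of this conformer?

This conformer (eclipsed): Cl(0°)/iPr(0°) eclipsed 2.9; Et(120°)/NH2(120°) eclipsed 2.8; COOH(240°)/H(240°) eclipsed 1.6 → 7.3 kcal/mol.

7.3 kcal/mol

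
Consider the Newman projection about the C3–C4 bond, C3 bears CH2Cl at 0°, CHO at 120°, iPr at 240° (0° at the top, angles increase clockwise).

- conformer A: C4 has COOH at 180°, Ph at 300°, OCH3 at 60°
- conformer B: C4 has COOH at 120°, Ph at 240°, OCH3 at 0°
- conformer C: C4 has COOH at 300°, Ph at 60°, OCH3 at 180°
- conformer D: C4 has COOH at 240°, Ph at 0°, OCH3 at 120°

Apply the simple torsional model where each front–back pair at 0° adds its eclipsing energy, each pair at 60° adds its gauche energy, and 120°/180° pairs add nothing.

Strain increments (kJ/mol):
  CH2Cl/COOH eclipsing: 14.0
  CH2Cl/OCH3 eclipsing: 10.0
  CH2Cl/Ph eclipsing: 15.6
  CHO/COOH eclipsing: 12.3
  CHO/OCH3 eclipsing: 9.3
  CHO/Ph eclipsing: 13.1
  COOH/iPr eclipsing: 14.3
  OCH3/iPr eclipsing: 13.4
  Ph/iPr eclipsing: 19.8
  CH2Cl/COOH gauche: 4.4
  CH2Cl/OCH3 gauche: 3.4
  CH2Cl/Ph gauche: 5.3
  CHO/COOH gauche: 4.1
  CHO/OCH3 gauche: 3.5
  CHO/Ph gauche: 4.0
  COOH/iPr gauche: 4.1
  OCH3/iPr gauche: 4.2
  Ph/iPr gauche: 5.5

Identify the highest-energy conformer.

A (staggered): CH2Cl(0°)/Ph(300°) gauche 5.3; CH2Cl(0°)/OCH3(60°) gauche 3.4; CHO(120°)/COOH(180°) gauche 4.1; CHO(120°)/OCH3(60°) gauche 3.5; iPr(240°)/COOH(180°) gauche 4.1; iPr(240°)/Ph(300°) gauche 5.5 → 25.9 kJ/mol.
B (eclipsed): CH2Cl(0°)/OCH3(0°) eclipsed 10.0; CHO(120°)/COOH(120°) eclipsed 12.3; iPr(240°)/Ph(240°) eclipsed 19.8 → 42.1 kJ/mol.
C (staggered): CH2Cl(0°)/COOH(300°) gauche 4.4; CH2Cl(0°)/Ph(60°) gauche 5.3; CHO(120°)/Ph(60°) gauche 4.0; CHO(120°)/OCH3(180°) gauche 3.5; iPr(240°)/COOH(300°) gauche 4.1; iPr(240°)/OCH3(180°) gauche 4.2 → 25.5 kJ/mol.
D (eclipsed): CH2Cl(0°)/Ph(0°) eclipsed 15.6; CHO(120°)/OCH3(120°) eclipsed 9.3; iPr(240°)/COOH(240°) eclipsed 14.3 → 39.2 kJ/mol.
B has the highest total (42.1 kJ/mol).

B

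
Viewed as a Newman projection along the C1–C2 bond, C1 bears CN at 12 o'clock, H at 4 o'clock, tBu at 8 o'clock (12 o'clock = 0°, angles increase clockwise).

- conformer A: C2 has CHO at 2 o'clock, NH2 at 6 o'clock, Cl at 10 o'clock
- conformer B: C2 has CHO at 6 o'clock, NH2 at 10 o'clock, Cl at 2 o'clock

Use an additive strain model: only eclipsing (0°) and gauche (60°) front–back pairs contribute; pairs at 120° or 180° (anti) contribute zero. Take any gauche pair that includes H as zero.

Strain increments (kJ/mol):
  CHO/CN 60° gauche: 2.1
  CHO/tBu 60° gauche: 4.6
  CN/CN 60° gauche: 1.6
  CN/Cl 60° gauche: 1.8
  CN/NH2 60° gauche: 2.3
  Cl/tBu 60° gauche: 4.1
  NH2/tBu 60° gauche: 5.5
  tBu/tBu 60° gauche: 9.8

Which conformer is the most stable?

A (staggered): CN(0°)/CHO(60°) gauche 2.1; CN(0°)/Cl(300°) gauche 1.8; tBu(240°)/NH2(180°) gauche 5.5; tBu(240°)/Cl(300°) gauche 4.1 → 13.5 kJ/mol.
B (staggered): CN(0°)/NH2(300°) gauche 2.3; CN(0°)/Cl(60°) gauche 1.8; tBu(240°)/CHO(180°) gauche 4.6; tBu(240°)/NH2(300°) gauche 5.5 → 14.2 kJ/mol.
A has the lowest total (13.5 kJ/mol).

A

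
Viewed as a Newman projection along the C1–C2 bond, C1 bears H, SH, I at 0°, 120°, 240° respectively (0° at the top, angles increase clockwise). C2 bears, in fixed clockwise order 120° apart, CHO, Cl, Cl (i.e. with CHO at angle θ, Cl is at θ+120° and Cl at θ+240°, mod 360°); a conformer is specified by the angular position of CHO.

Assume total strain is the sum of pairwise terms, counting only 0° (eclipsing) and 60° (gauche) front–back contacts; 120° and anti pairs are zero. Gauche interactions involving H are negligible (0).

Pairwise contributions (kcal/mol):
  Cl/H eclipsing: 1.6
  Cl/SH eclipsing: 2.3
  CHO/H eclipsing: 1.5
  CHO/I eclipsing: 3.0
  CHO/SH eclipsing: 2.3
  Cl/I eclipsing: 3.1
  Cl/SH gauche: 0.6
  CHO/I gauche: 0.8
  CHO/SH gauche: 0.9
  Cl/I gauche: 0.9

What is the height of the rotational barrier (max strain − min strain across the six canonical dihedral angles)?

CHO at 0° (eclipsed): H–CHO eclipsed, SH–Cl eclipsed, I–Cl eclipsed; 1.5 + 2.3 + 3.1 = 6.9 kcal/mol.
CHO at 60° (staggered): SH–CHO gauche, SH–Cl gauche, I–Cl gauche, I–Cl gauche; 0.9 + 0.6 + 0.9 + 0.9 = 3.3 kcal/mol.
CHO at 120° (eclipsed): H–Cl eclipsed, SH–CHO eclipsed, I–Cl eclipsed; 1.6 + 2.3 + 3.1 = 7.0 kcal/mol.
CHO at 180° (staggered): SH–CHO gauche, SH–Cl gauche, I–CHO gauche, I–Cl gauche; 0.9 + 0.6 + 0.8 + 0.9 = 3.2 kcal/mol.
CHO at 240° (eclipsed): H–Cl eclipsed, SH–Cl eclipsed, I–CHO eclipsed; 1.6 + 2.3 + 3.0 = 6.9 kcal/mol.
CHO at 300° (staggered): SH–Cl gauche, SH–Cl gauche, I–CHO gauche, I–Cl gauche; 0.6 + 0.6 + 0.8 + 0.9 = 2.9 kcal/mol.
Max at 120° (7.0 kcal/mol), min at 300° (2.9 kcal/mol); barrier = 4.1 kcal/mol.

4.1 kcal/mol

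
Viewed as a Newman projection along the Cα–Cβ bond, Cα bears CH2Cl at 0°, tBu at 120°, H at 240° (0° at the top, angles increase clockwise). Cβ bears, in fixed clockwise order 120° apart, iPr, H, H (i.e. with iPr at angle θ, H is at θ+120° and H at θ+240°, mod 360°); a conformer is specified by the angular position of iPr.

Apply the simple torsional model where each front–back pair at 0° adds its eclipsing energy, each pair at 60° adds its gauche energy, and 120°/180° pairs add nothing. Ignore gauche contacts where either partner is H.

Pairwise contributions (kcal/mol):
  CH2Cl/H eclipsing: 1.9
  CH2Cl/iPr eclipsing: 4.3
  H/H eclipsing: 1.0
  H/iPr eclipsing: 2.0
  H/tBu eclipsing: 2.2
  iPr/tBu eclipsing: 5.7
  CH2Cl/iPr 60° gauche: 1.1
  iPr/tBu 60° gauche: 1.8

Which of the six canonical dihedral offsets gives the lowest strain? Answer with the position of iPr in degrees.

iPr at 0° (eclipsed): CH2Cl(0°)/iPr(0°) eclipsed 4.3; tBu(120°)/H(120°) eclipsed 2.2; H(240°)/H(240°) eclipsed 1.0 → 7.5 kcal/mol.
iPr at 60° (staggered): CH2Cl(0°)/iPr(60°) gauche 1.1; tBu(120°)/iPr(60°) gauche 1.8 → 2.9 kcal/mol.
iPr at 120° (eclipsed): CH2Cl(0°)/H(0°) eclipsed 1.9; tBu(120°)/iPr(120°) eclipsed 5.7; H(240°)/H(240°) eclipsed 1.0 → 8.6 kcal/mol.
iPr at 180° (staggered): tBu(120°)/iPr(180°) gauche 1.8 → 1.8 kcal/mol.
iPr at 240° (eclipsed): CH2Cl(0°)/H(0°) eclipsed 1.9; tBu(120°)/H(120°) eclipsed 2.2; H(240°)/iPr(240°) eclipsed 2.0 → 6.1 kcal/mol.
iPr at 300° (staggered): CH2Cl(0°)/iPr(300°) gauche 1.1 → 1.1 kcal/mol.
The minimum (1.1 kcal/mol) occurs with iPr at 300°.

300°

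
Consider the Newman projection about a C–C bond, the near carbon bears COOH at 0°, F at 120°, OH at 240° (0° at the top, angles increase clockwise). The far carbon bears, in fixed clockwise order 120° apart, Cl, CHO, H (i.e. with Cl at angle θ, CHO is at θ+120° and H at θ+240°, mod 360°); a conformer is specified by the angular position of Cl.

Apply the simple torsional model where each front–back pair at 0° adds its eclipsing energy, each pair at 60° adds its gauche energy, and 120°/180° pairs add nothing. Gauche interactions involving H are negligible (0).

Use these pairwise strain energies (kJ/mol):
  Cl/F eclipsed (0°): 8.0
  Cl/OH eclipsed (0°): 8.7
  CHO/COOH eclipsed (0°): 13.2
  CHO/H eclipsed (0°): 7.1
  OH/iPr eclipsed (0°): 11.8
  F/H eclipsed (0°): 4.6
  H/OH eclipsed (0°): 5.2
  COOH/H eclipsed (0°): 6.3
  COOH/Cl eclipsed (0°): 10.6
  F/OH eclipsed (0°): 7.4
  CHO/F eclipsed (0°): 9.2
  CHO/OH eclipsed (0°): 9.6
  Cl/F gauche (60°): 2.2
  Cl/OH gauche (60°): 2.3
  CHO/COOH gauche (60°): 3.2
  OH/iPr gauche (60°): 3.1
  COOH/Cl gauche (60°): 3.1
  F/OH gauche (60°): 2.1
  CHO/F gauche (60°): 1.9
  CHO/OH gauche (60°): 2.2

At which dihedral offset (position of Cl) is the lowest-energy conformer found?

Cl at 0° (eclipsed): COOH(0°)/Cl(0°) eclipsed 10.6; F(120°)/CHO(120°) eclipsed 9.2; OH(240°)/H(240°) eclipsed 5.2 → 25.0 kJ/mol.
Cl at 60° (staggered): COOH(0°)/Cl(60°) gauche 3.1; F(120°)/Cl(60°) gauche 2.2; F(120°)/CHO(180°) gauche 1.9; OH(240°)/CHO(180°) gauche 2.2 → 9.4 kJ/mol.
Cl at 120° (eclipsed): COOH(0°)/H(0°) eclipsed 6.3; F(120°)/Cl(120°) eclipsed 8.0; OH(240°)/CHO(240°) eclipsed 9.6 → 23.9 kJ/mol.
Cl at 180° (staggered): COOH(0°)/CHO(300°) gauche 3.2; F(120°)/Cl(180°) gauche 2.2; OH(240°)/Cl(180°) gauche 2.3; OH(240°)/CHO(300°) gauche 2.2 → 9.9 kJ/mol.
Cl at 240° (eclipsed): COOH(0°)/CHO(0°) eclipsed 13.2; F(120°)/H(120°) eclipsed 4.6; OH(240°)/Cl(240°) eclipsed 8.7 → 26.5 kJ/mol.
Cl at 300° (staggered): COOH(0°)/Cl(300°) gauche 3.1; COOH(0°)/CHO(60°) gauche 3.2; F(120°)/CHO(60°) gauche 1.9; OH(240°)/Cl(300°) gauche 2.3 → 10.5 kJ/mol.
The minimum (9.4 kJ/mol) occurs with Cl at 60°.

60°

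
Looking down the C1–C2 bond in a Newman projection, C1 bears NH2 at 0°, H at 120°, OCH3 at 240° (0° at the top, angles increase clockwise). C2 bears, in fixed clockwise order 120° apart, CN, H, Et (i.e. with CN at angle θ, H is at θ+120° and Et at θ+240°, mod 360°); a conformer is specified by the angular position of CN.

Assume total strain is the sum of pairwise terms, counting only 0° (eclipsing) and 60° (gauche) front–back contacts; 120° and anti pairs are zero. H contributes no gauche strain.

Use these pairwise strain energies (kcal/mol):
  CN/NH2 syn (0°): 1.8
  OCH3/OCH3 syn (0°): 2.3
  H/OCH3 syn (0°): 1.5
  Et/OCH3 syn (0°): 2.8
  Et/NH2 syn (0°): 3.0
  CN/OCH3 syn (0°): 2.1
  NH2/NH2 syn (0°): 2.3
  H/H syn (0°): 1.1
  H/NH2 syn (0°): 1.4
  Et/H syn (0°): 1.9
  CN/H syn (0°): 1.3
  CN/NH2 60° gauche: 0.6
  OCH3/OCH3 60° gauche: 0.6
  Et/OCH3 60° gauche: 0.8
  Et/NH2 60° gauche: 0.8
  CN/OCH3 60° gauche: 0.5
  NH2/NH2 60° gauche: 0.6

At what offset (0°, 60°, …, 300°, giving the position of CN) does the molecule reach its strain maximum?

CN at 0° is eclipsed. NH2 at 0° is eclipsed with CN at 0° (1.8); H at 120° is eclipsed with H at 120° (1.1); OCH3 at 240° is eclipsed with Et at 240° (2.8). Total 5.7 kcal/mol.
CN at 60° is staggered. NH2 at 0° is gauche with CN at 60° (0.6); NH2 at 0° is gauche with Et at 300° (0.8); OCH3 at 240° is gauche with Et at 300° (0.8). Total 2.2 kcal/mol.
CN at 120° is eclipsed. NH2 at 0° is eclipsed with Et at 0° (3.0); H at 120° is eclipsed with CN at 120° (1.3); OCH3 at 240° is eclipsed with H at 240° (1.5). Total 5.8 kcal/mol.
CN at 180° is staggered. NH2 at 0° is gauche with Et at 60° (0.8); OCH3 at 240° is gauche with CN at 180° (0.5). Total 1.3 kcal/mol.
CN at 240° is eclipsed. NH2 at 0° is eclipsed with H at 0° (1.4); H at 120° is eclipsed with Et at 120° (1.9); OCH3 at 240° is eclipsed with CN at 240° (2.1). Total 5.4 kcal/mol.
CN at 300° is staggered. NH2 at 0° is gauche with CN at 300° (0.6); OCH3 at 240° is gauche with CN at 300° (0.5); OCH3 at 240° is gauche with Et at 180° (0.8). Total 1.9 kcal/mol.
The maximum (5.8 kcal/mol) occurs with CN at 120°.

120°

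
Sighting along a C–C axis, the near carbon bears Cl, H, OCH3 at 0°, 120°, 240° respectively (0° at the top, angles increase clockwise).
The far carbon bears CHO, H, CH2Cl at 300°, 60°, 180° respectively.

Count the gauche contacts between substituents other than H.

3

Non-H gauche pairs: Cl(0°)/CHO(300°); OCH3(240°)/CHO(300°); OCH3(240°)/CH2Cl(180°) — 3 interactions.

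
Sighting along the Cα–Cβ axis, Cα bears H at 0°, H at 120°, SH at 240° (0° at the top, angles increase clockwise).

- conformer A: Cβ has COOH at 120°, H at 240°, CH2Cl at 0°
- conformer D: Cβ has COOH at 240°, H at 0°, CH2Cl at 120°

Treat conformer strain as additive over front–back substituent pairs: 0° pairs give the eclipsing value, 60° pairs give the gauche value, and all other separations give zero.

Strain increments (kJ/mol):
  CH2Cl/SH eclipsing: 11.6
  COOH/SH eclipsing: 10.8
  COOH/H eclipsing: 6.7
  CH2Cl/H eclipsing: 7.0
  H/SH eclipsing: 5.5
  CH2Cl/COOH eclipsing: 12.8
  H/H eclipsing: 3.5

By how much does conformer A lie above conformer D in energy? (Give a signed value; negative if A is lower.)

A (eclipsed): H(0°)/CH2Cl(0°) eclipsed 7.0; H(120°)/COOH(120°) eclipsed 6.7; SH(240°)/H(240°) eclipsed 5.5 → 19.2 kJ/mol.
D (eclipsed): H(0°)/H(0°) eclipsed 3.5; H(120°)/CH2Cl(120°) eclipsed 7.0; SH(240°)/COOH(240°) eclipsed 10.8 → 21.3 kJ/mol.
E(A) − E(D) = 19.2 − 21.3 = -2.1 kJ/mol.

-2.1 kJ/mol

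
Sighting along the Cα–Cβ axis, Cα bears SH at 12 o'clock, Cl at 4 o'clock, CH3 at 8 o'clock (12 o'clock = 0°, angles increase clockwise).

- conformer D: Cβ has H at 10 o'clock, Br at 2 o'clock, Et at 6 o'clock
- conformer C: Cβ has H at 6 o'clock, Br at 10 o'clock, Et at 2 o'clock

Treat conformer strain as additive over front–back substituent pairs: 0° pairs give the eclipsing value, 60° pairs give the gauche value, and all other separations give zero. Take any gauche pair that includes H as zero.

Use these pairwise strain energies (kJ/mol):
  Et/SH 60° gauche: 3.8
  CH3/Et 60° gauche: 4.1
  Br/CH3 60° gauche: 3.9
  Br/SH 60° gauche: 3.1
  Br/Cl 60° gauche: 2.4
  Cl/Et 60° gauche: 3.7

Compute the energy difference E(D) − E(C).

D is staggered. SH at 0° is gauche with Br at 60° (3.1); Cl at 120° is gauche with Br at 60° (2.4); Cl at 120° is gauche with Et at 180° (3.7); CH3 at 240° is gauche with Et at 180° (4.1). Total 13.3 kJ/mol.
C is staggered. SH at 0° is gauche with Br at 300° (3.1); SH at 0° is gauche with Et at 60° (3.8); Cl at 120° is gauche with Et at 60° (3.7); CH3 at 240° is gauche with Br at 300° (3.9). Total 14.5 kJ/mol.
E(D) − E(C) = 13.3 − 14.5 = -1.2 kJ/mol.

-1.2 kJ/mol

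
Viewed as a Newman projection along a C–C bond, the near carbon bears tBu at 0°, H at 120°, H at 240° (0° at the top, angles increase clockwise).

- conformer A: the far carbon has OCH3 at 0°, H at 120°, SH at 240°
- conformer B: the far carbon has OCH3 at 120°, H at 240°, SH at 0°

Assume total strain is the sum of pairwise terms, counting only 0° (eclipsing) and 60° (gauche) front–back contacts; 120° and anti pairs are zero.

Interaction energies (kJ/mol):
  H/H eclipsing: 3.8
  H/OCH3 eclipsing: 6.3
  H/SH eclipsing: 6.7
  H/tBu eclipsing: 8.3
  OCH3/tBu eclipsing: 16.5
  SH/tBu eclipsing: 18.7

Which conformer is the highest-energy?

A is eclipsed. tBu at 0° is eclipsed with OCH3 at 0° (16.5); H at 120° is eclipsed with H at 120° (3.8); H at 240° is eclipsed with SH at 240° (6.7). Total 27.0 kJ/mol.
B is eclipsed. tBu at 0° is eclipsed with SH at 0° (18.7); H at 120° is eclipsed with OCH3 at 120° (6.3); H at 240° is eclipsed with H at 240° (3.8). Total 28.8 kJ/mol.
B has the highest total (28.8 kJ/mol).

B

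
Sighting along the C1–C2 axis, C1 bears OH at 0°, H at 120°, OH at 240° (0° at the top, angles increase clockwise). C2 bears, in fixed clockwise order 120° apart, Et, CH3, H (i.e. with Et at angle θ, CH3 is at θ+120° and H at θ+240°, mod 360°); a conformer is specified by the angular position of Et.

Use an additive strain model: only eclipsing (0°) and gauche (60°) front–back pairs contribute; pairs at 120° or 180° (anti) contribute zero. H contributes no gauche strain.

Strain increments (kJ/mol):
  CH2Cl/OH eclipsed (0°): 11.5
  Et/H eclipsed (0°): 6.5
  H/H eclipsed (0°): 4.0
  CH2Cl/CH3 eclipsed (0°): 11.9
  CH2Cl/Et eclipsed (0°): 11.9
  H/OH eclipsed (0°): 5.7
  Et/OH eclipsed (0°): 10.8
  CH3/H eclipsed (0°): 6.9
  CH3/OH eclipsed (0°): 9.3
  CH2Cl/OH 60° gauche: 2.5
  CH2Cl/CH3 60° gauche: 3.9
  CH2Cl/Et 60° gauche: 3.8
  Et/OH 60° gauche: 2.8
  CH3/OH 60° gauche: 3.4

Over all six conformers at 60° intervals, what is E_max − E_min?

Et at 0° (eclipsed): OH–Et eclipsed, H–CH3 eclipsed, OH–H eclipsed; 10.8 + 6.9 + 5.7 = 23.4 kJ/mol.
Et at 60° (staggered): OH–Et gauche, OH–CH3 gauche; 2.8 + 3.4 = 6.2 kJ/mol.
Et at 120° (eclipsed): OH–H eclipsed, H–Et eclipsed, OH–CH3 eclipsed; 5.7 + 6.5 + 9.3 = 21.5 kJ/mol.
Et at 180° (staggered): OH–CH3 gauche, OH–Et gauche, OH–CH3 gauche; 3.4 + 2.8 + 3.4 = 9.6 kJ/mol.
Et at 240° (eclipsed): OH–CH3 eclipsed, H–H eclipsed, OH–Et eclipsed; 9.3 + 4.0 + 10.8 = 24.1 kJ/mol.
Et at 300° (staggered): OH–Et gauche, OH–CH3 gauche, OH–Et gauche; 2.8 + 3.4 + 2.8 = 9.0 kJ/mol.
Max at 240° (24.1 kJ/mol), min at 60° (6.2 kJ/mol); barrier = 17.9 kJ/mol.

17.9 kJ/mol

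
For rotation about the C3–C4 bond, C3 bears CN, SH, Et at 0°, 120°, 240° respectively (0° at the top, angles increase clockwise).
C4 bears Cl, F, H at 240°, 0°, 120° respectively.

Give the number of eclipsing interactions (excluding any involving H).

2

Non-H eclipsing pairs: CN(0°)/F(0°); Et(240°)/Cl(240°) — 2 interactions.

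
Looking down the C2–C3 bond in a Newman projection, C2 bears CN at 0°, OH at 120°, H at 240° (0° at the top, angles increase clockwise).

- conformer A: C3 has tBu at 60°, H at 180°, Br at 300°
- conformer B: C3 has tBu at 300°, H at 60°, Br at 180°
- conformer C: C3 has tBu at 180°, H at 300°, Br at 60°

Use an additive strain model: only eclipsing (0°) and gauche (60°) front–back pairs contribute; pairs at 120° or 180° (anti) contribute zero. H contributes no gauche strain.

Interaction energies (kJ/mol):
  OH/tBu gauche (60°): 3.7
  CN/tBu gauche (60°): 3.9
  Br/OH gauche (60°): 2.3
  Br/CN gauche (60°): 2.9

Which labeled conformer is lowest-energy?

B

A (staggered): CN–tBu gauche, CN–Br gauche, OH–tBu gauche; 3.9 + 2.9 + 3.7 = 10.5 kJ/mol.
B (staggered): CN–tBu gauche, OH–Br gauche; 3.9 + 2.3 = 6.2 kJ/mol.
C (staggered): CN–Br gauche, OH–tBu gauche, OH–Br gauche; 2.9 + 3.7 + 2.3 = 8.9 kJ/mol.
B has the lowest total (6.2 kJ/mol).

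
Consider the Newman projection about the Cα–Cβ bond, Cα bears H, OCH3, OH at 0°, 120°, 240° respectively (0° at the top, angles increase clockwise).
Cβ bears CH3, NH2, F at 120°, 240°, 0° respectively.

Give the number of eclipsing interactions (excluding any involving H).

Non-H eclipsing pairs: OCH3(120°)/CH3(120°); OH(240°)/NH2(240°) — 2 interactions.

2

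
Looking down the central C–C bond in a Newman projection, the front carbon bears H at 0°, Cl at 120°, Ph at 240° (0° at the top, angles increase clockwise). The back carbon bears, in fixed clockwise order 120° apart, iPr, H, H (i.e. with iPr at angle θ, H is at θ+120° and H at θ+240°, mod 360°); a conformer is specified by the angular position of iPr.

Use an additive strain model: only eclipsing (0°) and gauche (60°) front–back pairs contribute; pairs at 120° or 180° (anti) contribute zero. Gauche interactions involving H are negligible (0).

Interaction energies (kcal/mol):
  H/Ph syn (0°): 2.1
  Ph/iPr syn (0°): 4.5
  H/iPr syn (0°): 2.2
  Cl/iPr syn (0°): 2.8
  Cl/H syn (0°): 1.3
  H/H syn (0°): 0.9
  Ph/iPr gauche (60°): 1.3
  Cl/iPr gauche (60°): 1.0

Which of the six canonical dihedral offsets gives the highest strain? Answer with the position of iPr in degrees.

240°

iPr at 0° is eclipsed. H at 0° is eclipsed with iPr at 0° (2.2); Cl at 120° is eclipsed with H at 120° (1.3); Ph at 240° is eclipsed with H at 240° (2.1). Total 5.6 kcal/mol.
iPr at 60° is staggered. Cl at 120° is gauche with iPr at 60° (1.0). Total 1.0 kcal/mol.
iPr at 120° is eclipsed. H at 0° is eclipsed with H at 0° (0.9); Cl at 120° is eclipsed with iPr at 120° (2.8); Ph at 240° is eclipsed with H at 240° (2.1). Total 5.8 kcal/mol.
iPr at 180° is staggered. Cl at 120° is gauche with iPr at 180° (1.0); Ph at 240° is gauche with iPr at 180° (1.3). Total 2.3 kcal/mol.
iPr at 240° is eclipsed. H at 0° is eclipsed with H at 0° (0.9); Cl at 120° is eclipsed with H at 120° (1.3); Ph at 240° is eclipsed with iPr at 240° (4.5). Total 6.7 kcal/mol.
iPr at 300° is staggered. Ph at 240° is gauche with iPr at 300° (1.3). Total 1.3 kcal/mol.
The maximum (6.7 kcal/mol) occurs with iPr at 240°.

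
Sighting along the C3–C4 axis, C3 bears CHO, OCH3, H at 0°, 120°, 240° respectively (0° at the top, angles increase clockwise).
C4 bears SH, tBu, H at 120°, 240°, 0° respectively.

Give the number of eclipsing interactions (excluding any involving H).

Non-H eclipsing pairs: OCH3(120°)/SH(120°) — 1 interaction.

1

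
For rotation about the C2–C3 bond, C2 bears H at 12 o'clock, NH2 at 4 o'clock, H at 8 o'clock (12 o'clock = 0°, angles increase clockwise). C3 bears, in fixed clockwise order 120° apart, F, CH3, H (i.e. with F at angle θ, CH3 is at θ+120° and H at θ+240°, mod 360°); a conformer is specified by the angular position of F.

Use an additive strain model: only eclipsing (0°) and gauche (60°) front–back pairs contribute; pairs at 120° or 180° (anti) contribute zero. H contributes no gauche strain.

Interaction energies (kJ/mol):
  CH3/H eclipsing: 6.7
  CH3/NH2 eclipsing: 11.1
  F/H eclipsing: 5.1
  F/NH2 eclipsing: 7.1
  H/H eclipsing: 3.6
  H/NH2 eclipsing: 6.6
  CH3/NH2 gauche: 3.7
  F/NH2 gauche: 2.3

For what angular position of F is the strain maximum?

0°

F at 0° (eclipsed): H–F eclipsed, NH2–CH3 eclipsed, H–H eclipsed; 5.1 + 11.1 + 3.6 = 19.8 kJ/mol.
F at 60° (staggered): NH2–F gauche, NH2–CH3 gauche; 2.3 + 3.7 = 6.0 kJ/mol.
F at 120° (eclipsed): H–H eclipsed, NH2–F eclipsed, H–CH3 eclipsed; 3.6 + 7.1 + 6.7 = 17.4 kJ/mol.
F at 180° (staggered): NH2–F gauche; 2.3 = 2.3 kJ/mol.
F at 240° (eclipsed): H–CH3 eclipsed, NH2–H eclipsed, H–F eclipsed; 6.7 + 6.6 + 5.1 = 18.4 kJ/mol.
F at 300° (staggered): NH2–CH3 gauche; 3.7 = 3.7 kJ/mol.
The maximum (19.8 kJ/mol) occurs with F at 0°.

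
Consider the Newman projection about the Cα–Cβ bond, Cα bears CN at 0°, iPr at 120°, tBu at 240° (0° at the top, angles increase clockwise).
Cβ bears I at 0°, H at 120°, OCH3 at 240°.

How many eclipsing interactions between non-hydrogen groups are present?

Non-H eclipsing pairs: CN(0°)/I(0°); tBu(240°)/OCH3(240°) — 2 interactions.

2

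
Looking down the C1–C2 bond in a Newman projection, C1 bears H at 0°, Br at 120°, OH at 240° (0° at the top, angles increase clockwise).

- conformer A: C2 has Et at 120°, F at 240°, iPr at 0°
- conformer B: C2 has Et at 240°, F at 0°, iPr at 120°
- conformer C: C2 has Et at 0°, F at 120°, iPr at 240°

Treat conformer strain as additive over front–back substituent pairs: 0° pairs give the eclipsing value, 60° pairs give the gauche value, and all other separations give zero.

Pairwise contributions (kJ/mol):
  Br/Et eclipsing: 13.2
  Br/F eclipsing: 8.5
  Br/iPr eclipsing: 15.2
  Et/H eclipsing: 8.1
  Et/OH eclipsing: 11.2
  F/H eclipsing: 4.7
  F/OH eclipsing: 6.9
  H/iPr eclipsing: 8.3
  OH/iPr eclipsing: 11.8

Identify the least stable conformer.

B

A (eclipsed): H(0°)/iPr(0°) eclipsed 8.3; Br(120°)/Et(120°) eclipsed 13.2; OH(240°)/F(240°) eclipsed 6.9 → 28.4 kJ/mol.
B (eclipsed): H(0°)/F(0°) eclipsed 4.7; Br(120°)/iPr(120°) eclipsed 15.2; OH(240°)/Et(240°) eclipsed 11.2 → 31.1 kJ/mol.
C (eclipsed): H(0°)/Et(0°) eclipsed 8.1; Br(120°)/F(120°) eclipsed 8.5; OH(240°)/iPr(240°) eclipsed 11.8 → 28.4 kJ/mol.
B has the highest total (31.1 kJ/mol).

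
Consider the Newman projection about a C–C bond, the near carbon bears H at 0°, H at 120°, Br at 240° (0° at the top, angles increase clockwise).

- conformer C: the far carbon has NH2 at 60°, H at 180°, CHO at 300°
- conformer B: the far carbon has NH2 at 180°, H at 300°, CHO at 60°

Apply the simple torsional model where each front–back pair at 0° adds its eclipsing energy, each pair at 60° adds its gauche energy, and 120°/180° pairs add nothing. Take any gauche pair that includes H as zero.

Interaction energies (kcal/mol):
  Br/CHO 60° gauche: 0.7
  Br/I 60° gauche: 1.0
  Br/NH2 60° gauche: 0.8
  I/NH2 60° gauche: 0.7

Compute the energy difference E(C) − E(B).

C (staggered): Br–CHO gauche; 0.7 = 0.7 kcal/mol.
B (staggered): Br–NH2 gauche; 0.8 = 0.8 kcal/mol.
E(C) − E(B) = 0.7 − 0.8 = -0.1 kcal/mol.

-0.1 kcal/mol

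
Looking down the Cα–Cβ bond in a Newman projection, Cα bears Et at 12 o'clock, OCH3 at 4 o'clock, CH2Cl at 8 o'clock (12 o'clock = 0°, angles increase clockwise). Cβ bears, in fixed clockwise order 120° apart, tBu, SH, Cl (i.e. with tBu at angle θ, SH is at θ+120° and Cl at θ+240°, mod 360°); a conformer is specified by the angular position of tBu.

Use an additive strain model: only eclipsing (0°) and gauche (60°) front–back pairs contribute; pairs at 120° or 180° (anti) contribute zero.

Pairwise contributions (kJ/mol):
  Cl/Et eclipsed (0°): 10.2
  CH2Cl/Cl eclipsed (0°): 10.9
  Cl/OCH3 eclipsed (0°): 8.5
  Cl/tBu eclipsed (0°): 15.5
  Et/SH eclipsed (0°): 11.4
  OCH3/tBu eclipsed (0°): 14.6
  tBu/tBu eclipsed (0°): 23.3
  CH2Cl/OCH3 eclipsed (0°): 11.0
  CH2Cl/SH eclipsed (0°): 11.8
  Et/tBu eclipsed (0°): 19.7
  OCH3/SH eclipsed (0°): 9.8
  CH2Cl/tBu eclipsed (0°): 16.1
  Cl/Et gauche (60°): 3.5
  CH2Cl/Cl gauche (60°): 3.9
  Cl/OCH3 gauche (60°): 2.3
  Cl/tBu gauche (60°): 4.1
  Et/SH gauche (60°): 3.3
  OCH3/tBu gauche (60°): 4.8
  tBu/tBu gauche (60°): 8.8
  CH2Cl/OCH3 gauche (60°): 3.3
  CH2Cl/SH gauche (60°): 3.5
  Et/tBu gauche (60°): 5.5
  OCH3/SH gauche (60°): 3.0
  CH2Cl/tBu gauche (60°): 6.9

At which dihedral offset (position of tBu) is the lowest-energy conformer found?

tBu at 0° (eclipsed): Et(0°)/tBu(0°) eclipsed 19.7; OCH3(120°)/SH(120°) eclipsed 9.8; CH2Cl(240°)/Cl(240°) eclipsed 10.9 → 40.4 kJ/mol.
tBu at 60° (staggered): Et(0°)/tBu(60°) gauche 5.5; Et(0°)/Cl(300°) gauche 3.5; OCH3(120°)/tBu(60°) gauche 4.8; OCH3(120°)/SH(180°) gauche 3.0; CH2Cl(240°)/SH(180°) gauche 3.5; CH2Cl(240°)/Cl(300°) gauche 3.9 → 24.2 kJ/mol.
tBu at 120° (eclipsed): Et(0°)/Cl(0°) eclipsed 10.2; OCH3(120°)/tBu(120°) eclipsed 14.6; CH2Cl(240°)/SH(240°) eclipsed 11.8 → 36.6 kJ/mol.
tBu at 180° (staggered): Et(0°)/SH(300°) gauche 3.3; Et(0°)/Cl(60°) gauche 3.5; OCH3(120°)/tBu(180°) gauche 4.8; OCH3(120°)/Cl(60°) gauche 2.3; CH2Cl(240°)/tBu(180°) gauche 6.9; CH2Cl(240°)/SH(300°) gauche 3.5 → 24.3 kJ/mol.
tBu at 240° (eclipsed): Et(0°)/SH(0°) eclipsed 11.4; OCH3(120°)/Cl(120°) eclipsed 8.5; CH2Cl(240°)/tBu(240°) eclipsed 16.1 → 36.0 kJ/mol.
tBu at 300° (staggered): Et(0°)/tBu(300°) gauche 5.5; Et(0°)/SH(60°) gauche 3.3; OCH3(120°)/SH(60°) gauche 3.0; OCH3(120°)/Cl(180°) gauche 2.3; CH2Cl(240°)/tBu(300°) gauche 6.9; CH2Cl(240°)/Cl(180°) gauche 3.9 → 24.9 kJ/mol.
The minimum (24.2 kJ/mol) occurs with tBu at 60°.

60°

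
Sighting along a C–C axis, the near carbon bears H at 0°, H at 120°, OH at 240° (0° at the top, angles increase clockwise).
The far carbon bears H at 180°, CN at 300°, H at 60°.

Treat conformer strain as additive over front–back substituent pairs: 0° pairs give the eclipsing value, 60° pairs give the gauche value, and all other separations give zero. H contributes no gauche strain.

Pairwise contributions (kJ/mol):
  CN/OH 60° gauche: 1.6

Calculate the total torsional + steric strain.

This conformer (staggered): OH–CN gauche; 1.6 = 1.6 kJ/mol.

1.6 kJ/mol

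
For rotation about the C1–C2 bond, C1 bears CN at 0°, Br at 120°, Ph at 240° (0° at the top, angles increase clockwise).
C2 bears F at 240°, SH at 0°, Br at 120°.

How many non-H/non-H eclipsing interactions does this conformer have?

Non-H eclipsing pairs: CN(0°)/SH(0°); Br(120°)/Br(120°); Ph(240°)/F(240°) — 3 interactions.

3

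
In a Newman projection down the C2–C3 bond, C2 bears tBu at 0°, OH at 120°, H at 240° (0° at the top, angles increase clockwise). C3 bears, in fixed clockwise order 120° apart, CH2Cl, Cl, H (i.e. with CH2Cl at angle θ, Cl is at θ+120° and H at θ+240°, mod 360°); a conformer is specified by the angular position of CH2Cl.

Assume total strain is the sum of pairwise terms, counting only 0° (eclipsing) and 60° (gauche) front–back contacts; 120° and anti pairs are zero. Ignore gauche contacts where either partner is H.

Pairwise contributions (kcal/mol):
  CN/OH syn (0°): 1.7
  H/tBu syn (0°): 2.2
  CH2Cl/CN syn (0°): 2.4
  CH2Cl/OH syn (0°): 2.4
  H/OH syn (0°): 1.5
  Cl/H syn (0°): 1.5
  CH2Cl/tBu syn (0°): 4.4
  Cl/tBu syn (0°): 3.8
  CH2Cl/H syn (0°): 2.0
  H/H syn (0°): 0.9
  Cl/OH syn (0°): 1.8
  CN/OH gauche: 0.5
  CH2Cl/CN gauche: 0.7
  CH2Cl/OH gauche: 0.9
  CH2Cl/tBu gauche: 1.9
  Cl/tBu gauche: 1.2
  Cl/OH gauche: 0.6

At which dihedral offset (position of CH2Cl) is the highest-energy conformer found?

CH2Cl at 0° (eclipsed): tBu(0°)/CH2Cl(0°) eclipsed 4.4; OH(120°)/Cl(120°) eclipsed 1.8; H(240°)/H(240°) eclipsed 0.9 → 7.1 kcal/mol.
CH2Cl at 60° (staggered): tBu(0°)/CH2Cl(60°) gauche 1.9; OH(120°)/CH2Cl(60°) gauche 0.9; OH(120°)/Cl(180°) gauche 0.6 → 3.4 kcal/mol.
CH2Cl at 120° (eclipsed): tBu(0°)/H(0°) eclipsed 2.2; OH(120°)/CH2Cl(120°) eclipsed 2.4; H(240°)/Cl(240°) eclipsed 1.5 → 6.1 kcal/mol.
CH2Cl at 180° (staggered): tBu(0°)/Cl(300°) gauche 1.2; OH(120°)/CH2Cl(180°) gauche 0.9 → 2.1 kcal/mol.
CH2Cl at 240° (eclipsed): tBu(0°)/Cl(0°) eclipsed 3.8; OH(120°)/H(120°) eclipsed 1.5; H(240°)/CH2Cl(240°) eclipsed 2.0 → 7.3 kcal/mol.
CH2Cl at 300° (staggered): tBu(0°)/CH2Cl(300°) gauche 1.9; tBu(0°)/Cl(60°) gauche 1.2; OH(120°)/Cl(60°) gauche 0.6 → 3.7 kcal/mol.
The maximum (7.3 kcal/mol) occurs with CH2Cl at 240°.

240°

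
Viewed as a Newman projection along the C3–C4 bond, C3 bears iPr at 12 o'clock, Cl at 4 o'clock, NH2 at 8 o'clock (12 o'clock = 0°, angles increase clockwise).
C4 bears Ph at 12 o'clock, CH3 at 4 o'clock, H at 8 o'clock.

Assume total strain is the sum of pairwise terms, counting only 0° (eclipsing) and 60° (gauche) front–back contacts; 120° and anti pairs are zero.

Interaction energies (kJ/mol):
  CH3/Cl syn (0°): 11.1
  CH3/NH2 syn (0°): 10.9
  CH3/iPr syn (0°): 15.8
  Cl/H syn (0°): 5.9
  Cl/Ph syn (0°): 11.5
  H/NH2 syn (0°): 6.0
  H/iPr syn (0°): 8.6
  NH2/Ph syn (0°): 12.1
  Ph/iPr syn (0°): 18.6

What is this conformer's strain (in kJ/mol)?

This conformer (eclipsed): iPr–Ph eclipsed, Cl–CH3 eclipsed, NH2–H eclipsed; 18.6 + 11.1 + 6.0 = 35.7 kJ/mol.

35.7 kJ/mol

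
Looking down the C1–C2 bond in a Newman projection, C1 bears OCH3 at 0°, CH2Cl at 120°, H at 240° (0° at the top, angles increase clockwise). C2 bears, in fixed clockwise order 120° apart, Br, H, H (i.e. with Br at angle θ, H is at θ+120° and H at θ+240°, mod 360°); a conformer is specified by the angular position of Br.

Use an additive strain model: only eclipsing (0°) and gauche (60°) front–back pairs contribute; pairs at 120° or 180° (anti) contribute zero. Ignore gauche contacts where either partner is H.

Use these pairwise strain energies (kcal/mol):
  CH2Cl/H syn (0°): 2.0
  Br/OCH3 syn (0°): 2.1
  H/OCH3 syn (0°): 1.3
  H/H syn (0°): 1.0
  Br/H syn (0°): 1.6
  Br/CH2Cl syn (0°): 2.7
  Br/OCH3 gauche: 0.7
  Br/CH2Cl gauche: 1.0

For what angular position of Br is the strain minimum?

Br at 0° (eclipsed): OCH3–Br eclipsed, CH2Cl–H eclipsed, H–H eclipsed; 2.1 + 2.0 + 1.0 = 5.1 kcal/mol.
Br at 60° (staggered): OCH3–Br gauche, CH2Cl–Br gauche; 0.7 + 1.0 = 1.7 kcal/mol.
Br at 120° (eclipsed): OCH3–H eclipsed, CH2Cl–Br eclipsed, H–H eclipsed; 1.3 + 2.7 + 1.0 = 5.0 kcal/mol.
Br at 180° (staggered): CH2Cl–Br gauche; 1.0 = 1.0 kcal/mol.
Br at 240° (eclipsed): OCH3–H eclipsed, CH2Cl–H eclipsed, H–Br eclipsed; 1.3 + 2.0 + 1.6 = 4.9 kcal/mol.
Br at 300° (staggered): OCH3–Br gauche; 0.7 = 0.7 kcal/mol.
The minimum (0.7 kcal/mol) occurs with Br at 300°.

300°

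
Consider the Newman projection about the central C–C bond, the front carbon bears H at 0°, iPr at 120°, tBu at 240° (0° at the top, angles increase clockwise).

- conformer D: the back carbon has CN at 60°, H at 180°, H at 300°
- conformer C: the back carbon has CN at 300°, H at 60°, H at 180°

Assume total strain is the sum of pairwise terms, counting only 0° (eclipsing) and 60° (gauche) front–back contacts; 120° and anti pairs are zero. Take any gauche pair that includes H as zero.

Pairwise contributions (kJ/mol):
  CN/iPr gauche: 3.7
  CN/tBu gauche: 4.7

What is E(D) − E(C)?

D (staggered): iPr(120°)/CN(60°) gauche 3.7 → 3.7 kJ/mol.
C (staggered): tBu(240°)/CN(300°) gauche 4.7 → 4.7 kJ/mol.
E(D) − E(C) = 3.7 − 4.7 = -1.0 kJ/mol.

-1.0 kJ/mol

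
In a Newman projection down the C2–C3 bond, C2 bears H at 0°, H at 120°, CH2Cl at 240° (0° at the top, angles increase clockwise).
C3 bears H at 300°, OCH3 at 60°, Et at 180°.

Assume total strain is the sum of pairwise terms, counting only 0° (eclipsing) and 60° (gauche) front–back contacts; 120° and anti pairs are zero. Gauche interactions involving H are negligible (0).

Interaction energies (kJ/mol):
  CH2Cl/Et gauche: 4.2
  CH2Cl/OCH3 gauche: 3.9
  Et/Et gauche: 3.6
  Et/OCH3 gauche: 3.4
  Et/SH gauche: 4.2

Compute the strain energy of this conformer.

This conformer (staggered): CH2Cl–Et gauche; 4.2 = 4.2 kJ/mol.

4.2 kJ/mol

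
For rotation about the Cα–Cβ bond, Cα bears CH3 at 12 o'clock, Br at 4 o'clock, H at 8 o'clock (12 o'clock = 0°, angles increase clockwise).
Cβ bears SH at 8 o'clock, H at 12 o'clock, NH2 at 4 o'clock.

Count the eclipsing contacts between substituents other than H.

1

Non-H eclipsing pairs: Br(120°)/NH2(120°) — 1 interaction.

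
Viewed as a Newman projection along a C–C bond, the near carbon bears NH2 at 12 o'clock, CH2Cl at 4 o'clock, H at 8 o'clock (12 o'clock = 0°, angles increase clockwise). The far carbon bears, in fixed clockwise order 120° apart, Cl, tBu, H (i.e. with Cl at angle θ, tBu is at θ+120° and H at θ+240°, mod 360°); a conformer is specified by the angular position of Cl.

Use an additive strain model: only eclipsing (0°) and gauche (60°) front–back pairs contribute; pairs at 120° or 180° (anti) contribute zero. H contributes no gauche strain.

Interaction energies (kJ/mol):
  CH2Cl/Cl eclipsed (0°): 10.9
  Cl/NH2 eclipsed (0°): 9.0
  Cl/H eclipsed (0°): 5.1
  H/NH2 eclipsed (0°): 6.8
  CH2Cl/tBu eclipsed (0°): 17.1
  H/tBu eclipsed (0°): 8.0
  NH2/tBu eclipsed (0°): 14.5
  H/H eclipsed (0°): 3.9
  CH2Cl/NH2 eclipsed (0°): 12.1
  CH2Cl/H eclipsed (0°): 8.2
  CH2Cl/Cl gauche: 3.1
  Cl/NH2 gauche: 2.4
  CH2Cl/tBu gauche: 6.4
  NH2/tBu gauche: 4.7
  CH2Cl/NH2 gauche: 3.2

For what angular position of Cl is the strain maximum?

0°

Cl at 0° (eclipsed): NH2–Cl eclipsed, CH2Cl–tBu eclipsed, H–H eclipsed; 9.0 + 17.1 + 3.9 = 30.0 kJ/mol.
Cl at 60° (staggered): NH2–Cl gauche, CH2Cl–Cl gauche, CH2Cl–tBu gauche; 2.4 + 3.1 + 6.4 = 11.9 kJ/mol.
Cl at 120° (eclipsed): NH2–H eclipsed, CH2Cl–Cl eclipsed, H–tBu eclipsed; 6.8 + 10.9 + 8.0 = 25.7 kJ/mol.
Cl at 180° (staggered): NH2–tBu gauche, CH2Cl–Cl gauche; 4.7 + 3.1 = 7.8 kJ/mol.
Cl at 240° (eclipsed): NH2–tBu eclipsed, CH2Cl–H eclipsed, H–Cl eclipsed; 14.5 + 8.2 + 5.1 = 27.8 kJ/mol.
Cl at 300° (staggered): NH2–Cl gauche, NH2–tBu gauche, CH2Cl–tBu gauche; 2.4 + 4.7 + 6.4 = 13.5 kJ/mol.
The maximum (30.0 kJ/mol) occurs with Cl at 0°.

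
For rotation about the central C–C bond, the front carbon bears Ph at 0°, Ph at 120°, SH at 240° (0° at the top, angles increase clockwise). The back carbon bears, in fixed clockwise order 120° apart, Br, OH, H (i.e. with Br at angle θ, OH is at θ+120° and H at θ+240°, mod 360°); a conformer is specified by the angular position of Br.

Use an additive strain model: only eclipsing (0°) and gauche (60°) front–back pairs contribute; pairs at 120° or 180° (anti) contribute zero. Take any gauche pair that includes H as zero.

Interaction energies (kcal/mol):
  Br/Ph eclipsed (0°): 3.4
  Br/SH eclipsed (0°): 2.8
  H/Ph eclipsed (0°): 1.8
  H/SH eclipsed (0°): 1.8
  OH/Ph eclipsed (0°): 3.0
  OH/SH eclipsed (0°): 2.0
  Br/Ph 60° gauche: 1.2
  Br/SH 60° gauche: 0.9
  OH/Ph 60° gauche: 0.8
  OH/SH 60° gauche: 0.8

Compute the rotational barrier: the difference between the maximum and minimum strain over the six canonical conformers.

Br at 0° (eclipsed): Ph–Br eclipsed, Ph–OH eclipsed, SH–H eclipsed; 3.4 + 3.0 + 1.8 = 8.2 kcal/mol.
Br at 60° (staggered): Ph–Br gauche, Ph–Br gauche, Ph–OH gauche, SH–OH gauche; 1.2 + 1.2 + 0.8 + 0.8 = 4.0 kcal/mol.
Br at 120° (eclipsed): Ph–H eclipsed, Ph–Br eclipsed, SH–OH eclipsed; 1.8 + 3.4 + 2.0 = 7.2 kcal/mol.
Br at 180° (staggered): Ph–OH gauche, Ph–Br gauche, SH–Br gauche, SH–OH gauche; 0.8 + 1.2 + 0.9 + 0.8 = 3.7 kcal/mol.
Br at 240° (eclipsed): Ph–OH eclipsed, Ph–H eclipsed, SH–Br eclipsed; 3.0 + 1.8 + 2.8 = 7.6 kcal/mol.
Br at 300° (staggered): Ph–Br gauche, Ph–OH gauche, Ph–OH gauche, SH–Br gauche; 1.2 + 0.8 + 0.8 + 0.9 = 3.7 kcal/mol.
Max at 0° (8.2 kcal/mol), min at 180° (3.7 kcal/mol); barrier = 4.5 kcal/mol.

4.5 kcal/mol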